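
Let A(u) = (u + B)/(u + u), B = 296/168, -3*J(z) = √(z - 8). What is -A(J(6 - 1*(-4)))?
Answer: -½ + 37*√2/28 ≈ 1.3688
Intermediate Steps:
J(z) = -√(-8 + z)/3 (J(z) = -√(z - 8)/3 = -√(-8 + z)/3)
B = 37/21 (B = 296*(1/168) = 37/21 ≈ 1.7619)
A(u) = (37/21 + u)/(2*u) (A(u) = (u + 37/21)/(u + u) = (37/21 + u)/((2*u)) = (37/21 + u)*(1/(2*u)) = (37/21 + u)/(2*u))
-A(J(6 - 1*(-4))) = -(37 + 21*(-√(-8 + (6 - 1*(-4)))/3))/(42*((-√(-8 + (6 - 1*(-4)))/3))) = -(37 + 21*(-√(-8 + (6 + 4))/3))/(42*((-√(-8 + (6 + 4))/3))) = -(37 + 21*(-√(-8 + 10)/3))/(42*((-√(-8 + 10)/3))) = -(37 + 21*(-√2/3))/(42*((-√2/3))) = -(-3*√2/2)*(37 - 7*√2)/42 = -(-1)*√2*(37 - 7*√2)/28 = √2*(37 - 7*√2)/28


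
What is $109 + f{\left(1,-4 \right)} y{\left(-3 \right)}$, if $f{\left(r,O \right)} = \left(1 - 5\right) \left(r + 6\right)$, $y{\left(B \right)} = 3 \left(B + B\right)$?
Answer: $613$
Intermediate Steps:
$y{\left(B \right)} = 6 B$ ($y{\left(B \right)} = 3 \cdot 2 B = 6 B$)
$f{\left(r,O \right)} = -24 - 4 r$ ($f{\left(r,O \right)} = - 4 \left(6 + r\right) = -24 - 4 r$)
$109 + f{\left(1,-4 \right)} y{\left(-3 \right)} = 109 + \left(-24 - 4\right) 6 \left(-3\right) = 109 + \left(-24 - 4\right) \left(-18\right) = 109 - -504 = 109 + 504 = 613$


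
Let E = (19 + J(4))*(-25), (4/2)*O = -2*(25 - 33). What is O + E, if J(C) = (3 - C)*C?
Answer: -367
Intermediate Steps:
J(C) = C*(3 - C)
O = 8 (O = (-2*(25 - 33))/2 = (-2*(-8))/2 = (½)*16 = 8)
E = -375 (E = (19 + 4*(3 - 1*4))*(-25) = (19 + 4*(3 - 4))*(-25) = (19 + 4*(-1))*(-25) = (19 - 4)*(-25) = 15*(-25) = -375)
O + E = 8 - 375 = -367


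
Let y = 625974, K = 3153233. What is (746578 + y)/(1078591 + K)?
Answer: 171569/528978 ≈ 0.32434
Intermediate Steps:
(746578 + y)/(1078591 + K) = (746578 + 625974)/(1078591 + 3153233) = 1372552/4231824 = 1372552*(1/4231824) = 171569/528978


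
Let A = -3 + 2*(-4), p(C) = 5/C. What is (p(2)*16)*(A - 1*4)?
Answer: -600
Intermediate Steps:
A = -11 (A = -3 - 8 = -11)
(p(2)*16)*(A - 1*4) = ((5/2)*16)*(-11 - 1*4) = ((5*(1/2))*16)*(-11 - 4) = ((5/2)*16)*(-15) = 40*(-15) = -600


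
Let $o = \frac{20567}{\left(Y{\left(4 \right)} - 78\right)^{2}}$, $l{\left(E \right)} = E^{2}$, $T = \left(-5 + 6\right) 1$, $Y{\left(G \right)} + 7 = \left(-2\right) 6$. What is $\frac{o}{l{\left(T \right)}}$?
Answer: $\frac{20567}{9409} \approx 2.1859$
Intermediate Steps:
$Y{\left(G \right)} = -19$ ($Y{\left(G \right)} = -7 - 12 = -19$)
$T = 1$ ($T = 1 \cdot 1 = 1$)
$o = \frac{20567}{9409}$ ($o = \frac{20567}{\left(-19 - 78\right)^{2}} = \frac{20567}{\left(-97\right)^{2}} = \frac{20567}{9409} \approx 2.1859$)
$\frac{o}{l{\left(T \right)}} = \frac{20567}{9409 \cdot 1^{2}} = \frac{20567}{9409 \cdot 1} = \frac{20567}{9409} \cdot 1 = \frac{20567}{9409}$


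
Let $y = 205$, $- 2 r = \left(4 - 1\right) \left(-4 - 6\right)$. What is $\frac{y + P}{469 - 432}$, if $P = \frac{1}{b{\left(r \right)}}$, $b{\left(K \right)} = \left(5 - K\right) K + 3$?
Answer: $\frac{30134}{5439} \approx 5.5404$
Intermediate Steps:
$r = 15$ ($r = - \frac{\left(4 - 1\right) \left(-4 - 6\right)}{2} = - \frac{3 \left(-10\right)}{2} = \left(- \frac{1}{2}\right) \left(-30\right) = 15$)
$b{\left(K \right)} = 3 + K \left(5 - K\right)$ ($b{\left(K \right)} = K \left(5 - K\right) + 3 = 3 + K \left(5 - K\right)$)
$P = - \frac{1}{147}$ ($P = \frac{1}{3 - 15^{2} + 5 \cdot 15} = \frac{1}{3 - 225 + 75} = \frac{1}{-147} = - \frac{1}{147} \approx -0.0068027$)
$\frac{y + P}{469 - 432} = \frac{205 - \frac{1}{147}}{469 - 432} = \frac{30134}{147 \cdot 37} = \frac{30134}{147} \cdot \frac{1}{37} = \frac{30134}{5439}$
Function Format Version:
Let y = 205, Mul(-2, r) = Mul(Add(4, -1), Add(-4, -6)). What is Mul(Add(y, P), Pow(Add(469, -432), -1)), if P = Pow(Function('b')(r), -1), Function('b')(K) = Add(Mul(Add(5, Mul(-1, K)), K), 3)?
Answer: Rational(30134, 5439) ≈ 5.5404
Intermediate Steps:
r = 15 (r = Mul(Rational(-1, 2), Mul(Add(4, -1), Add(-4, -6))) = Mul(Rational(-1, 2), Mul(3, -10)) = Mul(Rational(-1, 2), -30) = 15)
Function('b')(K) = Add(3, Mul(K, Add(5, Mul(-1, K)))) (Function('b')(K) = Add(Mul(K, Add(5, Mul(-1, K))), 3) = Add(3, Mul(K, Add(5, Mul(-1, K)))))
P = Rational(-1, 147) (P = Pow(Add(3, Mul(-1, Pow(15, 2)), Mul(5, 15)), -1) = Pow(Add(3, Mul(-1, 225), 75), -1) = Pow(Add(3, -225, 75), -1) = Pow(-147, -1) = Rational(-1, 147) ≈ -0.0068027)
Mul(Add(y, P), Pow(Add(469, -432), -1)) = Mul(Add(205, Rational(-1, 147)), Pow(Add(469, -432), -1)) = Mul(Rational(30134, 147), Pow(37, -1)) = Mul(Rational(30134, 147), Rational(1, 37)) = Rational(30134, 5439)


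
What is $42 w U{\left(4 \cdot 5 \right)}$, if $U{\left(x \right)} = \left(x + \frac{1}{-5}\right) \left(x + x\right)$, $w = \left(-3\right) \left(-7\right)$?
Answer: $698544$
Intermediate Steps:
$w = 21$
$U{\left(x \right)} = 2 x \left(- \frac{1}{5} + x\right)$ ($U{\left(x \right)} = \left(x - \frac{1}{5}\right) 2 x = \left(- \frac{1}{5} + x\right) 2 x = 2 x \left(- \frac{1}{5} + x\right)$)
$42 w U{\left(4 \cdot 5 \right)} = 42 \cdot 21 \frac{2 \cdot 4 \cdot 5 \left(-1 + 5 \cdot 4 \cdot 5\right)}{5} = 882 \cdot \frac{2}{5} \cdot 20 \left(-1 + 5 \cdot 20\right) = 882 \cdot \frac{2}{5} \cdot 20 \left(-1 + 100\right) = 882 \cdot \frac{2}{5} \cdot 20 \cdot 99 = 882 \cdot 792 = 698544$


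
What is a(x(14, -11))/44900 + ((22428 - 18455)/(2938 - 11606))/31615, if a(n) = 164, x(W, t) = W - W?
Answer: 2238198939/615217150900 ≈ 0.0036381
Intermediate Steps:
x(W, t) = 0
a(x(14, -11))/44900 + ((22428 - 18455)/(2938 - 11606))/31615 = 164/44900 + ((22428 - 18455)/(2938 - 11606))/31615 = 164*(1/44900) + (3973/(-8668))*(1/31615) = 41/11225 + (3973*(-1/8668))*(1/31615) = 41/11225 - 3973/8668*1/31615 = 41/11225 - 3973/274038820 = 2238198939/615217150900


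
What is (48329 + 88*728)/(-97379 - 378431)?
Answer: -112393/475810 ≈ -0.23621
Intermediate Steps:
(48329 + 88*728)/(-97379 - 378431) = (48329 + 64064)/(-475810) = 112393*(-1/475810) = -112393/475810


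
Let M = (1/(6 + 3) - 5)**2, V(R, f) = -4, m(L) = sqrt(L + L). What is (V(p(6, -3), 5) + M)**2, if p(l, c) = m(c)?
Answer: 2598544/6561 ≈ 396.06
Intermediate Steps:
m(L) = sqrt(2)*sqrt(L) (m(L) = sqrt(2*L) = sqrt(2)*sqrt(L))
p(l, c) = sqrt(2)*sqrt(c)
M = 1936/81 (M = (1/9 - 5)**2 = (-44/9)**2 = 1936/81 ≈ 23.901)
(V(p(6, -3), 5) + M)**2 = (-4 + 1936/81)**2 = (1612/81)**2 = 2598544/6561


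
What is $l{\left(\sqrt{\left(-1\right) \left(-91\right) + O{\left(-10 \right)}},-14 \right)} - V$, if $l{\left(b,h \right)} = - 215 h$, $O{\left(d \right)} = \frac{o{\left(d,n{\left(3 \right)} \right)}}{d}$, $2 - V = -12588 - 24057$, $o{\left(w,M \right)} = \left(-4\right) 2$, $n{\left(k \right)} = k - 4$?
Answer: $-33637$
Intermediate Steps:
$n{\left(k \right)} = -4 + k$
$o{\left(w,M \right)} = -8$
$V = 36647$ ($V = 2 - \left(-12588 - 24057\right) = 2 - -36645 = 2 + 36645 = 36647$)
$O{\left(d \right)} = - \frac{8}{d}$
$l{\left(\sqrt{\left(-1\right) \left(-91\right) + O{\left(-10 \right)}},-14 \right)} - V = \left(-215\right) \left(-14\right) - 36647 = 3010 - 36647 = -33637$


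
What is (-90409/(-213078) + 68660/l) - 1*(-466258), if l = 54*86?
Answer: 38449441811561/82461186 ≈ 4.6627e+5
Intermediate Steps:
l = 4644
(-90409/(-213078) + 68660/l) - 1*(-466258) = (-90409/(-213078) + 68660/4644) - 1*(-466258) = (-90409*(-1/213078) + 68660*(1/4644)) + 466258 = (90409/213078 + 17165/1161) + 466258 = 1254149573/82461186 + 466258 = 38449441811561/82461186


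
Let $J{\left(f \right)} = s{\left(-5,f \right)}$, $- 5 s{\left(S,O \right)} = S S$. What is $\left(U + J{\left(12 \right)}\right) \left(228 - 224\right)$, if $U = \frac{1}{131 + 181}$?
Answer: $- \frac{1559}{78} \approx -19.987$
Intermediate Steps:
$s{\left(S,O \right)} = - \frac{S^{2}}{5}$ ($s{\left(S,O \right)} = - \frac{S S}{5} = - \frac{S^{2}}{5}$)
$J{\left(f \right)} = -5$ ($J{\left(f \right)} = - \frac{\left(-5\right)^{2}}{5} = \left(- \frac{1}{5}\right) 25 = -5$)
$U = \frac{1}{312} \approx 0.0032051$
$\left(U + J{\left(12 \right)}\right) \left(228 - 224\right) = \left(\frac{1}{312} - 5\right) \left(228 - 224\right) = \left(- \frac{1559}{312}\right) 4 = - \frac{1559}{78}$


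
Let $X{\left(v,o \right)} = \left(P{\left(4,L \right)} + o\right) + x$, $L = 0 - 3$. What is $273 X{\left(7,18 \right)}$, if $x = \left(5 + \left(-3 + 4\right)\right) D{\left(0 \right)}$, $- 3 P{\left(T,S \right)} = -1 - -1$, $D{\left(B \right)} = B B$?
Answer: $4914$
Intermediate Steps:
$L = -3$ ($L = 0 - 3 = -3$)
$D{\left(B \right)} = B^{2}$
$P{\left(T,S \right)} = 0$ ($P{\left(T,S \right)} = - \frac{-1 - -1}{3} = - \frac{-1 + 1}{3} = \left(- \frac{1}{3}\right) 0 = 0$)
$x = 0$ ($x = \left(5 + \left(-3 + 4\right)\right) 0^{2} = \left(5 + 1\right) 0 = 6 \cdot 0 = 0$)
$X{\left(v,o \right)} = o$ ($X{\left(v,o \right)} = \left(0 + o\right) + 0 = o + 0 = o$)
$273 X{\left(7,18 \right)} = 273 \cdot 18 = 4914$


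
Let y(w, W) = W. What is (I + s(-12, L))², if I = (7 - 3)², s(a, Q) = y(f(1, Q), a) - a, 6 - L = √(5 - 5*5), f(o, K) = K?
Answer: 256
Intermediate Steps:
L = 6 - 2*I*√5 (L = 6 - √(5 - 5*5) = 6 - √(5 - 25) = 6 - √(-20) = 6 - 2*I*√5 ≈ 6.0 - 4.4721*I)
s(a, Q) = 0 (s(a, Q) = a - a = 0)
I = 16 (I = 4² = 16)
(I + s(-12, L))² = (16 + 0)² = 16² = 256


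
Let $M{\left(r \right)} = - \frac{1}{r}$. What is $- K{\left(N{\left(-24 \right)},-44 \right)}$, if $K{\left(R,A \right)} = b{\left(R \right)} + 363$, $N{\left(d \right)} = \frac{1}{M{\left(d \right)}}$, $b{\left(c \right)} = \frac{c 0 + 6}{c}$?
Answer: $- \frac{1453}{4} \approx -363.25$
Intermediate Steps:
$b{\left(c \right)} = \frac{6}{c}$ ($b{\left(c \right)} = \frac{0 + 6}{c} = \frac{6}{c}$)
$N{\left(d \right)} = - d$ ($N{\left(d \right)} = \frac{1}{\left(-1\right) \frac{1}{d}} = - d$)
$K{\left(R,A \right)} = 363 + \frac{6}{R}$ ($K{\left(R,A \right)} = \frac{6}{R} + 363 = 363 + \frac{6}{R}$)
$- K{\left(N{\left(-24 \right)},-44 \right)} = - (363 + \frac{6}{\left(-1\right) \left(-24\right)}) = - (363 + \frac{6}{24}) = - (363 + 6 \cdot \frac{1}{24}) = - (363 + \frac{1}{4}) = \left(-1\right) \frac{1453}{4} = - \frac{1453}{4}$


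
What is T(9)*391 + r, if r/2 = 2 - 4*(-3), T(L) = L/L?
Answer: 419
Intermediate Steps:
T(L) = 1
r = 28 (r = 2*(2 - 4*(-3)) = 2*(2 + 12) = 2*14 = 28)
T(9)*391 + r = 1*391 + 28 = 391 + 28 = 419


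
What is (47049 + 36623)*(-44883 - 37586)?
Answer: -6900346168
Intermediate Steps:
(47049 + 36623)*(-44883 - 37586) = 83672*(-82469) = -6900346168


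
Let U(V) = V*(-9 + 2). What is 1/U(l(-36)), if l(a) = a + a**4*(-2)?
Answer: 1/23514876 ≈ 4.2526e-8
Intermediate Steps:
l(a) = a - 2*a**4
U(V) = -7*V (U(V) = V*(-7) = -7*V)
1/U(l(-36)) = 1/(-7*(-36 - 2*(-36)**4)) = 1/(-7*(-36 - 2*1679616)) = 1/(-7*(-36 - 3359232)) = 1/(-7*(-3359268)) = 1/23514876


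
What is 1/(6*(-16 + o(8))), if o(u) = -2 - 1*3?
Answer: -1/126 ≈ -0.0079365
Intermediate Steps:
o(u) = -5 (o(u) = -2 - 3 = -5)
1/(6*(-16 + o(8))) = 1/(6*(-16 - 5)) = 1/(6*(-21)) = 1/(-126) = -1/126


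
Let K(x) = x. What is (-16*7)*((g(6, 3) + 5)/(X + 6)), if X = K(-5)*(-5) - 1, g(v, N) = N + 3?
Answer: -616/15 ≈ -41.067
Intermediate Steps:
g(v, N) = 3 + N
X = 24 (X = -5*(-5) - 1 = 25 - 1 = 24)
(-16*7)*((g(6, 3) + 5)/(X + 6)) = (-16*7)*(((3 + 3) + 5)/(24 + 6)) = -112*(6 + 5)/30 = -1232/30 = -112*11/30 = -616/15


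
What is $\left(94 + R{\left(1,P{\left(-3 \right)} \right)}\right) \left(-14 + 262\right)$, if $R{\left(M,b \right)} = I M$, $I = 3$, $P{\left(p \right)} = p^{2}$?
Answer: $24056$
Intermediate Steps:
$R{\left(M,b \right)} = 3 M$
$\left(94 + R{\left(1,P{\left(-3 \right)} \right)}\right) \left(-14 + 262\right) = \left(94 + 3 \cdot 1\right) \left(-14 + 262\right) = \left(94 + 3\right) 248 = 97 \cdot 248 = 24056$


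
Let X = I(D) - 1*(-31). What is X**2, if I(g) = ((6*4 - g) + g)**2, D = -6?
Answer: 368449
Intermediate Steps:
I(g) = 576 (I(g) = ((24 - g) + g)**2 = 24**2 = 576)
X = 607 (X = 576 - 1*(-31) = 576 + 31 = 607)
X**2 = 607**2 = 368449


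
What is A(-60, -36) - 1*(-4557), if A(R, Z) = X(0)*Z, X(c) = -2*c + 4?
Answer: 4413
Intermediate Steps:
X(c) = 4 - 2*c
A(R, Z) = 4*Z (A(R, Z) = (4 - 2*0)*Z = (4 + 0)*Z = 4*Z)
A(-60, -36) - 1*(-4557) = 4*(-36) - 1*(-4557) = -144 + 4557 = 4413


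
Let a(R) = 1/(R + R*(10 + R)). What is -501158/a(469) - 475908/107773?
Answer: -12159024111761988/107773 ≈ -1.1282e+11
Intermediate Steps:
-501158/a(469) - 475908/107773 = -501158/(1/(469*(11 + 469))) - 475908/107773 = -501158/((1/469)/480) - 475908*1/107773 = -501158/((1/469)*(1/480)) - 475908/107773 = -501158/1/225120 - 475908/107773 = -501158*225120 - 475908/107773 = -112820688960 - 475908/107773 = -12159024111761988/107773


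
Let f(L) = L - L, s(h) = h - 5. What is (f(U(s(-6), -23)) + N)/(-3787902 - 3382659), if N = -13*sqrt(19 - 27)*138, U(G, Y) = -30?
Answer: 1196*I*sqrt(2)/2390187 ≈ 0.00070764*I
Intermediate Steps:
s(h) = -5 + h
N = -3588*I*sqrt(2) (N = -26*I*sqrt(2)*138 = -3588*I*sqrt(2) ≈ -5074.2*I)
f(L) = 0
(f(U(s(-6), -23)) + N)/(-3787902 - 3382659) = (0 - 3588*I*sqrt(2))/(-3787902 - 3382659) = -3588*I*sqrt(2)/(-7170561) = -3588*I*sqrt(2)*(-1/7170561) = 1196*I*sqrt(2)/2390187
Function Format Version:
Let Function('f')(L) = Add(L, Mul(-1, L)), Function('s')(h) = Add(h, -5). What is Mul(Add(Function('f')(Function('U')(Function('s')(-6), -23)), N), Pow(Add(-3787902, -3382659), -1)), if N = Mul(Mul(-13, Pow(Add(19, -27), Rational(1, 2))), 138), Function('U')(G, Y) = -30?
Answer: Mul(Rational(1196, 2390187), I, Pow(2, Rational(1, 2))) ≈ Mul(0.00070764, I)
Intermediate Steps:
Function('s')(h) = Add(-5, h)
N = Mul(-3588, I, Pow(2, Rational(1, 2))) (N = Mul(Mul(-13, Pow(-8, Rational(1, 2))), 138) = Mul(Mul(-13, Mul(2, I, Pow(2, Rational(1, 2)))), 138) = Mul(Mul(-26, I, Pow(2, Rational(1, 2))), 138) = Mul(-3588, I, Pow(2, Rational(1, 2))) ≈ Mul(-5074.2, I))
Function('f')(L) = 0
Mul(Add(Function('f')(Function('U')(Function('s')(-6), -23)), N), Pow(Add(-3787902, -3382659), -1)) = Mul(Add(0, Mul(-3588, I, Pow(2, Rational(1, 2)))), Pow(Add(-3787902, -3382659), -1)) = Mul(Mul(-3588, I, Pow(2, Rational(1, 2))), Pow(-7170561, -1)) = Mul(Mul(-3588, I, Pow(2, Rational(1, 2))), Rational(-1, 7170561)) = Mul(Rational(1196, 2390187), I, Pow(2, Rational(1, 2)))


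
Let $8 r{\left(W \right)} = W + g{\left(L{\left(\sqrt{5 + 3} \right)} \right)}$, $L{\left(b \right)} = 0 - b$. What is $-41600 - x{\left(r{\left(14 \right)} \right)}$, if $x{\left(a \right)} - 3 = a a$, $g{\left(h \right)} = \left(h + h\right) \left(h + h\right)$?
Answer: $- \frac{666177}{16} \approx -41636.0$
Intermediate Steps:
$L{\left(b \right)} = - b$
$g{\left(h \right)} = 4 h^{2}$ ($g{\left(h \right)} = 2 h 2 h = 4 h^{2}$)
$r{\left(W \right)} = 4 + \frac{W}{8}$ ($r{\left(W \right)} = \frac{W + 4 \left(- \sqrt{5 + 3}\right)^{2}}{8} = \frac{W + 4 \left(- \sqrt{8}\right)^{2}}{8} = \frac{W + 4 \left(- 2 \sqrt{2}\right)^{2}}{8} = \frac{W + 4 \cdot 8}{8} = \frac{W + 32}{8} = \frac{32 + W}{8} = 4 + \frac{W}{8}$)
$x{\left(a \right)} = 3 + a^{2}$ ($x{\left(a \right)} = 3 + a a = 3 + a^{2}$)
$-41600 - x{\left(r{\left(14 \right)} \right)} = -41600 - \left(3 + \left(4 + \frac{1}{8} \cdot 14\right)^{2}\right) = -41600 - \left(3 + \left(4 + \frac{7}{4}\right)^{2}\right) = -41600 - \left(3 + \left(\frac{23}{4}\right)^{2}\right) = -41600 - \left(3 + \frac{529}{16}\right) = -41600 - \frac{577}{16} = - \frac{666177}{16}$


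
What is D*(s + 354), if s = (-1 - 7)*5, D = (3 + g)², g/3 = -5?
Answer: 45216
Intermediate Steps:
g = -15 (g = 3*(-5) = -15)
D = 144 (D = (3 - 15)² = (-12)² = 144)
s = -40 (s = -8*5 = -40)
D*(s + 354) = 144*(-40 + 354) = 144*314 = 45216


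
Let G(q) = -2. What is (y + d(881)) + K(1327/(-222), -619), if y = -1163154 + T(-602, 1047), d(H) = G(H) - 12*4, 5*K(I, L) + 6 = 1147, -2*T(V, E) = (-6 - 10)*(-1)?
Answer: -5814919/5 ≈ -1.1630e+6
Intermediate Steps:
T(V, E) = -8 (T(V, E) = -(-6 - 10)*(-1)/2 = -(-8)*(-1) = -1/2*16 = -8)
K(I, L) = 1141/5 (K(I, L) = -6/5 + (1/5)*1147 = -6/5 + 1147/5 = 1141/5)
d(H) = -50 (d(H) = -2 - 12*4 = -2 - 48 = -50)
y = -1163162 (y = -1163154 - 8 = -1163162)
(y + d(881)) + K(1327/(-222), -619) = (-1163162 - 50) + 1141/5 = -1163212 + 1141/5 = -5814919/5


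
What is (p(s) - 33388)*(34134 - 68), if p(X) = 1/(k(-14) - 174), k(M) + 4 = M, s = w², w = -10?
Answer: -109189995401/96 ≈ -1.1374e+9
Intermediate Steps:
s = 100 (s = (-10)² = 100)
k(M) = -4 + M
p(X) = -1/192 (p(X) = 1/((-4 - 14) - 174) = 1/(-18 - 174) = 1/(-192) = -1/192)
(p(s) - 33388)*(34134 - 68) = (-1/192 - 33388)*(34134 - 68) = -6410497/192*34066 = -109189995401/96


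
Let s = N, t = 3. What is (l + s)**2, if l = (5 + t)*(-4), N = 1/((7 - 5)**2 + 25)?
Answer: 859329/841 ≈ 1021.8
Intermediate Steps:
N = 1/29 (N = 1/(2**2 + 25) = 1/(4 + 25) = 1/29 ≈ 0.034483)
s = 1/29 ≈ 0.034483
l = -32 (l = (5 + 3)*(-4) = 8*(-4) = -32)
(l + s)**2 = (-32 + 1/29)**2 = (-927/29)**2 = 859329/841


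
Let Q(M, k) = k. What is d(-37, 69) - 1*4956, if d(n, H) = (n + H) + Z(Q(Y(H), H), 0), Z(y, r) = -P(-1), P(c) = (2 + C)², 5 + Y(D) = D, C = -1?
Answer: -4925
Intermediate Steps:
Y(D) = -5 + D
P(c) = 1 (P(c) = (2 - 1)² = 1² = 1)
Z(y, r) = -1 (Z(y, r) = -1*1 = -1)
d(n, H) = -1 + H + n (d(n, H) = (n + H) - 1 = (H + n) - 1 = -1 + H + n)
d(-37, 69) - 1*4956 = (-1 + 69 - 37) - 1*4956 = 31 - 4956 = -4925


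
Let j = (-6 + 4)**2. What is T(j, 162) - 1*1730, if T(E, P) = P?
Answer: -1568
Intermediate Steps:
j = 4 (j = (-2)**2 = 4)
T(j, 162) - 1*1730 = 162 - 1*1730 = 162 - 1730 = -1568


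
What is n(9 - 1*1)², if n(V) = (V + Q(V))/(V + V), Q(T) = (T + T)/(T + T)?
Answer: 81/256 ≈ 0.31641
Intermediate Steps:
Q(T) = 1 (Q(T) = (2*T)/((2*T)) = (2*T)*(1/(2*T)) = 1)
n(V) = (1 + V)/(2*V) (n(V) = (V + 1)/(V + V) = (1 + V)/((2*V)) = (1 + V)*(1/(2*V)) = (1 + V)/(2*V))
n(9 - 1*1)² = ((1 + (9 - 1*1))/(2*(9 - 1*1)))² = ((1 + (9 - 1))/(2*(9 - 1)))² = ((½)*(1 + 8)/8)² = ((½)*(⅛)*9)² = (9/16)² = 81/256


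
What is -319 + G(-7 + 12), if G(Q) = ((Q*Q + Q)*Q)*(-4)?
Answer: -919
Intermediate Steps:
G(Q) = -4*Q*(Q + Q**2) (G(Q) = ((Q**2 + Q)*Q)*(-4) = ((Q + Q**2)*Q)*(-4) = (Q*(Q + Q**2))*(-4) = -4*Q*(Q + Q**2))
-319 + G(-7 + 12) = -319 + 4*(-7 + 12)**2*(-1 - (-7 + 12)) = -319 + 4*5**2*(-1 - 1*5) = -319 + 4*25*(-1 - 5) = -319 + 4*25*(-6) = -319 - 600 = -919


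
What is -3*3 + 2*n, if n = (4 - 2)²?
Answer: -1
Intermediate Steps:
n = 4 (n = 2² = 4)
-3*3 + 2*n = -3*3 + 2*4 = -9 + 8 = -1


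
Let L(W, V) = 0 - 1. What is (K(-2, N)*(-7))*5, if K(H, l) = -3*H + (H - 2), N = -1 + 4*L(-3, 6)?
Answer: -70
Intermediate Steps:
L(W, V) = -1
N = -5 (N = -1 + 4*(-1) = -1 - 4 = -5)
K(H, l) = -2 - 2*H (K(H, l) = -3*H + (-2 + H) = -2 - 2*H)
(K(-2, N)*(-7))*5 = ((-2 - 2*(-2))*(-7))*5 = ((-2 + 4)*(-7))*5 = (2*(-7))*5 = -14*5 = -70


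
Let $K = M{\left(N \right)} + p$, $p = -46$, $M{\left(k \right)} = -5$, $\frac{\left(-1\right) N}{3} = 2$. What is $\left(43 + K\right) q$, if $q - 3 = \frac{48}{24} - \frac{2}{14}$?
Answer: $- \frac{272}{7} \approx -38.857$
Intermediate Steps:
$N = -6$ ($N = \left(-3\right) 2 = -6$)
$q = \frac{34}{7}$ ($q = 3 + \left(\frac{48}{24} - \frac{2}{14}\right) = 3 + \left(48 \cdot \frac{1}{24} - \frac{1}{7}\right) = 3 + \left(2 - \frac{1}{7}\right) = 3 + \frac{13}{7} = \frac{34}{7} \approx 4.8571$)
$K = -51$ ($K = -5 - 46 = -51$)
$\left(43 + K\right) q = \left(43 - 51\right) \frac{34}{7} = \left(-8\right) \frac{34}{7} = - \frac{272}{7}$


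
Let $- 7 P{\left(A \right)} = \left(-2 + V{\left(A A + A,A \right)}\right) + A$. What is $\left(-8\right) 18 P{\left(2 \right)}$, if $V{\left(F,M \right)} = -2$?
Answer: $- \frac{288}{7} \approx -41.143$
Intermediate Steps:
$P{\left(A \right)} = \frac{4}{7} - \frac{A}{7}$ ($P{\left(A \right)} = - \frac{\left(-2 - 2\right) + A}{7} = - \frac{-4 + A}{7} = \frac{4}{7} - \frac{A}{7}$)
$\left(-8\right) 18 P{\left(2 \right)} = \left(-8\right) 18 \left(\frac{4}{7} - \frac{2}{7}\right) = - 144 \left(\frac{4}{7} - \frac{2}{7}\right) = \left(-144\right) \frac{2}{7} = - \frac{288}{7}$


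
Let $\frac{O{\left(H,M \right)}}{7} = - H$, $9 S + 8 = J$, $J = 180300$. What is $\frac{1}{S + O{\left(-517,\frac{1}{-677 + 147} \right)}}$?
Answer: $\frac{9}{212863} \approx 4.2281 \cdot 10^{-5}$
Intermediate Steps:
$S = \frac{180292}{9}$ ($S = - \frac{8}{9} + \frac{1}{9} \cdot 180300 = - \frac{8}{9} + \frac{60100}{3} = \frac{180292}{9} \approx 20032.0$)
$O{\left(H,M \right)} = - 7 H$ ($O{\left(H,M \right)} = 7 \left(- H\right) = - 7 H$)
$\frac{1}{S + O{\left(-517,\frac{1}{-677 + 147} \right)}} = \frac{1}{\frac{180292}{9} - -3619} = \frac{1}{\frac{180292}{9} + 3619} = \frac{1}{\frac{212863}{9}} = \frac{9}{212863}$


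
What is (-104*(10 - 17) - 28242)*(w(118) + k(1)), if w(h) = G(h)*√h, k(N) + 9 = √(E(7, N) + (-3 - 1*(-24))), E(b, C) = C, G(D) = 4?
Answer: 247626 - 110056*√118 - 27514*√22 ≈ -1.0769e+6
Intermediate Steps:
k(N) = -9 + √(21 + N) (k(N) = -9 + √(N + (-3 - 1*(-24))) = -9 + √(N + (-3 + 24)) = -9 + √(N + 21) = -9 + √(21 + N))
w(h) = 4*√h
(-104*(10 - 17) - 28242)*(w(118) + k(1)) = (-104*(10 - 17) - 28242)*(4*√118 + (-9 + √(21 + 1))) = (-104*(-7) - 28242)*(4*√118 + (-9 + √22)) = (728 - 28242)*(-9 + √22 + 4*√118) = -27514*(-9 + √22 + 4*√118) = 247626 - 110056*√118 - 27514*√22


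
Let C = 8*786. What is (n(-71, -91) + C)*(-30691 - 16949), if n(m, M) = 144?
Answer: -306420480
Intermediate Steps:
C = 6288
(n(-71, -91) + C)*(-30691 - 16949) = (144 + 6288)*(-30691 - 16949) = 6432*(-47640) = -306420480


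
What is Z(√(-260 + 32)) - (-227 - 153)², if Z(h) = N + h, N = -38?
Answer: -144438 + 2*I*√57 ≈ -1.4444e+5 + 15.1*I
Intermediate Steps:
Z(h) = -38 + h
Z(√(-260 + 32)) - (-227 - 153)² = (-38 + √(-260 + 32)) - (-227 - 153)² = (-38 + √(-228)) - 1*(-380)² = (-38 + 2*I*√57) - 1*144400 = (-38 + 2*I*√57) - 144400 = -144438 + 2*I*√57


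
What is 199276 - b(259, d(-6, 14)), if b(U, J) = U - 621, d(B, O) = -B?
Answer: 199638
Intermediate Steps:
b(U, J) = -621 + U
199276 - b(259, d(-6, 14)) = 199276 - (-621 + 259) = 199276 - 1*(-362) = 199276 + 362 = 199638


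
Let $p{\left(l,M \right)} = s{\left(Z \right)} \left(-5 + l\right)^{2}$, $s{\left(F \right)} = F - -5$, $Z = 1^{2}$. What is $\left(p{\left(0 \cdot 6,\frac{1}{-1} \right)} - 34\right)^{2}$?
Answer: $13456$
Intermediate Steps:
$Z = 1$
$s{\left(F \right)} = 5 + F$ ($s{\left(F \right)} = F + 5 = 5 + F$)
$p{\left(l,M \right)} = 6 \left(-5 + l\right)^{2}$ ($p{\left(l,M \right)} = \left(5 + 1\right) \left(-5 + l\right)^{2} = 6 \left(-5 + l\right)^{2}$)
$\left(p{\left(0 \cdot 6,\frac{1}{-1} \right)} - 34\right)^{2} = \left(6 \left(-5 + 0 \cdot 6\right)^{2} - 34\right)^{2} = \left(6 \left(-5 + 0\right)^{2} - 34\right)^{2} = \left(6 \left(-5\right)^{2} - 34\right)^{2} = \left(6 \cdot 25 - 34\right)^{2} = \left(150 - 34\right)^{2} = 116^{2} = 13456$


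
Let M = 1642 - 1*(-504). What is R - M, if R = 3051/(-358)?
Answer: -771319/358 ≈ -2154.5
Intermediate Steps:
M = 2146 (M = 1642 + 504 = 2146)
R = -3051/358 (R = 3051*(-1/358) = -3051/358 ≈ -8.5223)
R - M = -3051/358 - 1*2146 = -3051/358 - 2146 = -771319/358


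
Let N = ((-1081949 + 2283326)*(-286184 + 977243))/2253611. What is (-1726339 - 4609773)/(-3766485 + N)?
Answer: 3569782925108/1914492409773 ≈ 1.8646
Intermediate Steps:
N = 830222388243/2253611 (N = (1201377*691059)*(1/2253611) = 830222388243*(1/2253611) = 830222388243/2253611 ≈ 3.6840e+5)
(-1726339 - 4609773)/(-3766485 + N) = (-1726339 - 4609773)/(-3766485 + 830222388243/2253611) = -6336112/(-7657969639092/2253611) = -6336112*(-2253611/7657969639092) = 3569782925108/1914492409773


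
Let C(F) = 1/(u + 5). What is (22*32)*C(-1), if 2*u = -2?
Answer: 176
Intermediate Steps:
u = -1 (u = (½)*(-2) = -1)
C(F) = ¼ (C(F) = 1/(-1 + 5) = 1/4 = ¼)
(22*32)*C(-1) = (22*32)*(¼) = 704*(¼) = 176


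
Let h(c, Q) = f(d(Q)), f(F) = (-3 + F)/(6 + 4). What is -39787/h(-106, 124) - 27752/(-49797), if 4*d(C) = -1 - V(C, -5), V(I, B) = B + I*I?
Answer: 3319911097/31919877 ≈ 104.01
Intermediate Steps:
V(I, B) = B + I²
d(C) = 1 - C²/4 (d(C) = (-1 - (-5 + C²))/4 = (-1 + (5 - C²))/4 = (4 - C²)/4 = 1 - C²/4)
f(F) = -3/10 + F/10 (f(F) = (-3 + F)/10 = (-3 + F)*(⅒) = -3/10 + F/10)
h(c, Q) = -⅕ - Q²/40 (h(c, Q) = -3/10 + (1 - Q²/4)/10 = -3/10 + (⅒ - Q²/40) = -⅕ - Q²/40)
-39787/h(-106, 124) - 27752/(-49797) = -39787/(-⅕ - 1/40*124²) - 27752/(-49797) = -39787/(-⅕ - 1/40*15376) - 27752*(-1/49797) = -39787/(-⅕ - 1922/5) + 27752/49797 = -39787/(-1923/5) + 27752/49797 = -39787*(-5/1923) + 27752/49797 = 198935/1923 + 27752/49797 = 3319911097/31919877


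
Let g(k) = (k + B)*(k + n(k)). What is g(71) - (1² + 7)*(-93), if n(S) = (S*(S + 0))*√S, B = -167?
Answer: -6072 - 483936*√71 ≈ -4.0838e+6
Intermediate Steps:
n(S) = S^(5/2) (n(S) = (S*S)*√S = S²*√S = S^(5/2))
g(k) = (-167 + k)*(k + k^(5/2)) (g(k) = (k - 167)*(k + k^(5/2)) = (-167 + k)*(k + k^(5/2)))
g(71) - (1² + 7)*(-93) = (71² + 71^(7/2) - 167*71 - 841847*√71) - (1² + 7)*(-93) = (5041 + 357911*√71 - 11857 - 841847*√71) - (1 + 7)*(-93) = (5041 + 357911*√71 - 11857 - 841847*√71) - 8*(-93) = (-6816 - 483936*√71) - 1*(-744) = (-6816 - 483936*√71) + 744 = -6072 - 483936*√71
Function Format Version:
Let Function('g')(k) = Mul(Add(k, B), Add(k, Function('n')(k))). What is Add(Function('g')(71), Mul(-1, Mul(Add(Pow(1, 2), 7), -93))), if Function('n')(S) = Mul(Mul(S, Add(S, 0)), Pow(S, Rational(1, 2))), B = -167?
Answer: Add(-6072, Mul(-483936, Pow(71, Rational(1, 2)))) ≈ -4.0838e+6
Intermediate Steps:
Function('n')(S) = Pow(S, Rational(5, 2)) (Function('n')(S) = Mul(Mul(S, S), Pow(S, Rational(1, 2))) = Mul(Pow(S, 2), Pow(S, Rational(1, 2))) = Pow(S, Rational(5, 2)))
Function('g')(k) = Mul(Add(-167, k), Add(k, Pow(k, Rational(5, 2)))) (Function('g')(k) = Mul(Add(k, -167), Add(k, Pow(k, Rational(5, 2)))) = Mul(Add(-167, k), Add(k, Pow(k, Rational(5, 2)))))
Add(Function('g')(71), Mul(-1, Mul(Add(Pow(1, 2), 7), -93))) = Add(Add(Pow(71, 2), Pow(71, Rational(7, 2)), Mul(-167, 71), Mul(-167, Pow(71, Rational(5, 2)))), Mul(-1, Mul(Add(Pow(1, 2), 7), -93))) = Add(Add(5041, Mul(357911, Pow(71, Rational(1, 2))), -11857, Mul(-167, Mul(5041, Pow(71, Rational(1, 2))))), Mul(-1, Mul(Add(1, 7), -93))) = Add(Add(5041, Mul(357911, Pow(71, Rational(1, 2))), -11857, Mul(-841847, Pow(71, Rational(1, 2)))), Mul(-1, Mul(8, -93))) = Add(Add(-6816, Mul(-483936, Pow(71, Rational(1, 2)))), Mul(-1, -744)) = Add(Add(-6816, Mul(-483936, Pow(71, Rational(1, 2)))), 744) = Add(-6072, Mul(-483936, Pow(71, Rational(1, 2))))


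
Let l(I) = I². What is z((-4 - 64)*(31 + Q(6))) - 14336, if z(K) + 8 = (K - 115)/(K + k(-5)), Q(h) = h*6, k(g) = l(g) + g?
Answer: -2409619/168 ≈ -14343.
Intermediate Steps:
k(g) = g + g² (k(g) = g² + g = g + g²)
Q(h) = 6*h
z(K) = -8 + (-115 + K)/(20 + K) (z(K) = -8 + (K - 115)/(K - 5*(1 - 5)) = -8 + (-115 + K)/(K - 5*(-4)) = -8 + (-115 + K)/(K + 20) = -8 + (-115 + K)/(20 + K))
z((-4 - 64)*(31 + Q(6))) - 14336 = (-275 - 7*(-4 - 64)*(31 + 6*6))/(20 + (-4 - 64)*(31 + 6*6)) - 14336 = (-275 - (-476)*(31 + 36))/(20 - 68*(31 + 36)) - 14336 = (-275 - (-476)*67)/(20 - 68*67) - 14336 = (-275 - 7*(-4556))/(20 - 4556) - 14336 = (-275 + 31892)/(-4536) - 14336 = -1/4536*31617 - 14336 = -1171/168 - 14336 = -2409619/168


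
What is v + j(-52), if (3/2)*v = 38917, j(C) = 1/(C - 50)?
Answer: 2646355/102 ≈ 25945.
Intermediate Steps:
j(C) = 1/(-50 + C)
v = 77834/3 (v = (⅔)*38917 = 77834/3 ≈ 25945.)
v + j(-52) = 77834/3 + 1/(-50 - 52) = 77834/3 + 1/(-102) = 77834/3 - 1/102 = 2646355/102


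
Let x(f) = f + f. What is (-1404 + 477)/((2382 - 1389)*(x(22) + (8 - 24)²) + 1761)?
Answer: -309/99887 ≈ -0.0030935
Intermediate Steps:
x(f) = 2*f
(-1404 + 477)/((2382 - 1389)*(x(22) + (8 - 24)²) + 1761) = (-1404 + 477)/((2382 - 1389)*(2*22 + (8 - 24)²) + 1761) = -927/(993*(44 + (-16)²) + 1761) = -927/(993*(44 + 256) + 1761) = -927/(993*300 + 1761) = -927/(297900 + 1761) = -927/299661 = -927*1/299661 = -309/99887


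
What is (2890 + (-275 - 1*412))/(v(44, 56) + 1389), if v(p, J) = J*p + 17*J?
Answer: 2203/4805 ≈ 0.45848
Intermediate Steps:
v(p, J) = 17*J + J*p
(2890 + (-275 - 1*412))/(v(44, 56) + 1389) = (2890 + (-275 - 1*412))/(56*(17 + 44) + 1389) = (2890 + (-275 - 412))/(56*61 + 1389) = (2890 - 687)/(3416 + 1389) = 2203/4805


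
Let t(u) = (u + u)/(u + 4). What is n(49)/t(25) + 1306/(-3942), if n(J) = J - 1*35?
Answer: 383788/49275 ≈ 7.7887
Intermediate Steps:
n(J) = -35 + J (n(J) = J - 35 = -35 + J)
t(u) = 2*u/(4 + u) (t(u) = (2*u)/(4 + u) = 2*u/(4 + u))
n(49)/t(25) + 1306/(-3942) = (-35 + 49)/((2*25/(4 + 25))) + 1306/(-3942) = 14/((2*25/29)) + 1306*(-1/3942) = 14/((2*25*(1/29))) - 653/1971 = 14/(50/29) - 653/1971 = 14*(29/50) - 653/1971 = 203/25 - 653/1971 = 383788/49275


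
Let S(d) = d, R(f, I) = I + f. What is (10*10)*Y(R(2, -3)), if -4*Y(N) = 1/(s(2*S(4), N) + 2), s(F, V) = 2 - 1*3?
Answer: -25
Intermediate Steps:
s(F, V) = -1 (s(F, V) = 2 - 3 = -1)
Y(N) = -¼ (Y(N) = -1/(4*(-1 + 2)) = -¼/1 = -¼*1 = -¼)
(10*10)*Y(R(2, -3)) = (10*10)*(-¼) = 100*(-¼) = -25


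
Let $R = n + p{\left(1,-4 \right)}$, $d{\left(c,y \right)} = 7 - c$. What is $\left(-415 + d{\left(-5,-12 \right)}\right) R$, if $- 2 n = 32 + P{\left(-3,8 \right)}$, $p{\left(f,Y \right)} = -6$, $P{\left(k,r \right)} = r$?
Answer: $10478$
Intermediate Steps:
$n = -20$ ($n = - \frac{32 + 8}{2} = \left(- \frac{1}{2}\right) 40 = -20$)
$R = -26$ ($R = -20 - 6 = -26$)
$\left(-415 + d{\left(-5,-12 \right)}\right) R = \left(-415 + \left(7 - -5\right)\right) \left(-26\right) = \left(-415 + \left(7 + 5\right)\right) \left(-26\right) = \left(-415 + 12\right) \left(-26\right) = \left(-403\right) \left(-26\right) = 10478$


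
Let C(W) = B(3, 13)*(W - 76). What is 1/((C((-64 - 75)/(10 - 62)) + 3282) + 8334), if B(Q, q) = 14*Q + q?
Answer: 52/394317 ≈ 0.00013187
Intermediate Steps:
B(Q, q) = q + 14*Q
C(W) = -4180 + 55*W (C(W) = (13 + 14*3)*(W - 76) = (13 + 42)*(-76 + W) = 55*(-76 + W) = -4180 + 55*W)
1/((C((-64 - 75)/(10 - 62)) + 3282) + 8334) = 1/(((-4180 + 55*((-64 - 75)/(10 - 62))) + 3282) + 8334) = 1/(((-4180 + 55*(-139/(-52))) + 3282) + 8334) = 1/(((-4180 + 55*(-139*(-1/52))) + 3282) + 8334) = 1/(((-4180 + 55*(139/52)) + 3282) + 8334) = 1/(((-4180 + 7645/52) + 3282) + 8334) = 1/((-209715/52 + 3282) + 8334) = 1/(-39051/52 + 8334) = 1/(394317/52) = 52/394317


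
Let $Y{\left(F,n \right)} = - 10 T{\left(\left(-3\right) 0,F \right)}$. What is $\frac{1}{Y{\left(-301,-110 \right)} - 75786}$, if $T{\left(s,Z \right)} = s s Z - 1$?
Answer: $- \frac{1}{75776} \approx -1.3197 \cdot 10^{-5}$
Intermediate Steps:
$T{\left(s,Z \right)} = -1 + Z s^{2}$ ($T{\left(s,Z \right)} = s^{2} Z - 1 = Z s^{2} - 1 = -1 + Z s^{2}$)
$Y{\left(F,n \right)} = 10$ ($Y{\left(F,n \right)} = - 10 \left(-1 + F \left(\left(-3\right) 0\right)^{2}\right) = - 10 \left(-1 + F 0^{2}\right) = - 10 \left(-1 + F 0\right) = - 10 \left(-1 + 0\right) = \left(-10\right) \left(-1\right) = 10$)
$\frac{1}{Y{\left(-301,-110 \right)} - 75786} = \frac{1}{10 - 75786} = \frac{1}{-75776} = - \frac{1}{75776}$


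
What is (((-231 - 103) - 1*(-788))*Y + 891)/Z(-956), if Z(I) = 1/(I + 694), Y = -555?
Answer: 65782698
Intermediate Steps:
Z(I) = 1/(694 + I)
(((-231 - 103) - 1*(-788))*Y + 891)/Z(-956) = (((-231 - 103) - 1*(-788))*(-555) + 891)/(1/(694 - 956)) = ((-334 + 788)*(-555) + 891)/(1/(-262)) = (454*(-555) + 891)/(-1/262) = (-251970 + 891)*(-262) = -251079*(-262) = 65782698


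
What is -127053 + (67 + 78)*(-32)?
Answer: -131693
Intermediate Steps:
-127053 + (67 + 78)*(-32) = -127053 + 145*(-32) = -127053 - 4640 = -131693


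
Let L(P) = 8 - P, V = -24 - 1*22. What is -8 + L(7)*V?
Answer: -54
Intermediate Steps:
V = -46 (V = -24 - 22 = -46)
-8 + L(7)*V = -8 + (8 - 1*7)*(-46) = -8 + (8 - 7)*(-46) = -8 + 1*(-46) = -8 - 46 = -54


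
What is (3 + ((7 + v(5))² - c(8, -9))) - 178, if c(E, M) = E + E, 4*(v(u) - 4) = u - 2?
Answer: -847/16 ≈ -52.938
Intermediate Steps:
v(u) = 7/2 + u/4 (v(u) = 4 + (u - 2)/4 = 4 + (-2 + u)/4 = 4 + (-½ + u/4) = 7/2 + u/4)
c(E, M) = 2*E
(3 + ((7 + v(5))² - c(8, -9))) - 178 = (3 + ((7 + (7/2 + (¼)*5))² - 2*8)) - 178 = (3 + ((7 + (7/2 + 5/4))² - 1*16)) - 178 = (3 + ((7 + 19/4)² - 16)) - 178 = (3 + ((47/4)² - 16)) - 178 = (3 + (2209/16 - 16)) - 178 = (3 + 1953/16) - 178 = 2001/16 - 178 = -847/16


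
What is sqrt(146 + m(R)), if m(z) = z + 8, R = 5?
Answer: sqrt(159) ≈ 12.610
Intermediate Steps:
m(z) = 8 + z
sqrt(146 + m(R)) = sqrt(146 + (8 + 5)) = sqrt(146 + 13) = sqrt(159)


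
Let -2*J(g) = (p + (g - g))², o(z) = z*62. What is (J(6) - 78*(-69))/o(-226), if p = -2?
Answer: -1345/3503 ≈ -0.38396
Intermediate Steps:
o(z) = 62*z
J(g) = -2 (J(g) = -(-2 + (g - g))²/2 = -(-2 + 0)²/2 = -½*(-2)² = -½*4 = -2)
(J(6) - 78*(-69))/o(-226) = (-2 - 78*(-69))/((62*(-226))) = (-2 + 5382)/(-14012) = 5380*(-1/14012) = -1345/3503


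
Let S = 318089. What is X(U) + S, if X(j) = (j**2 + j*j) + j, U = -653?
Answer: 1170254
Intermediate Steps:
X(j) = j + 2*j**2 (X(j) = (j**2 + j**2) + j = 2*j**2 + j = j + 2*j**2)
X(U) + S = -653*(1 + 2*(-653)) + 318089 = -653*(1 - 1306) + 318089 = -653*(-1305) + 318089 = 852165 + 318089 = 1170254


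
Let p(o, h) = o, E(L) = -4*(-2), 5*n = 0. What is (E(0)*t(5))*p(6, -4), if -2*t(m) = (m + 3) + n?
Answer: -192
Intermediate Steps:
n = 0 (n = (⅕)*0 = 0)
E(L) = 8
t(m) = -3/2 - m/2 (t(m) = -((m + 3) + 0)/2 = -((3 + m) + 0)/2 = -(3 + m)/2 = -3/2 - m/2)
(E(0)*t(5))*p(6, -4) = (8*(-3/2 - ½*5))*6 = (8*(-3/2 - 5/2))*6 = (8*(-4))*6 = -32*6 = -192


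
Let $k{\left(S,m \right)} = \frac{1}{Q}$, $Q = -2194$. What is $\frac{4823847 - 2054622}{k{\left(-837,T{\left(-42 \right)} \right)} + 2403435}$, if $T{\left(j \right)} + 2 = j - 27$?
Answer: $\frac{6075679650}{5273136389} \approx 1.1522$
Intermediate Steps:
$T{\left(j \right)} = -29 + j$ ($T{\left(j \right)} = -2 + \left(j - 27\right) = -2 + \left(-27 + j\right) = -29 + j$)
$k{\left(S,m \right)} = - \frac{1}{2194}$ ($k{\left(S,m \right)} = \frac{1}{-2194} = - \frac{1}{2194}$)
$\frac{4823847 - 2054622}{k{\left(-837,T{\left(-42 \right)} \right)} + 2403435} = \frac{4823847 - 2054622}{- \frac{1}{2194} + 2403435} = \frac{2769225}{\frac{5273136389}{2194}} = 2769225 \cdot \frac{2194}{5273136389} = \frac{6075679650}{5273136389}$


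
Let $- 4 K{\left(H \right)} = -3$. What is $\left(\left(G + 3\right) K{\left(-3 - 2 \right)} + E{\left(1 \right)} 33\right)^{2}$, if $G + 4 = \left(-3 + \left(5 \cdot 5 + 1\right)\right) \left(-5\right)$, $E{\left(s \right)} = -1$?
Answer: $14400$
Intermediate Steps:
$K{\left(H \right)} = \frac{3}{4}$ ($K{\left(H \right)} = \left(- \frac{1}{4}\right) \left(-3\right) = \frac{3}{4}$)
$G = -119$ ($G = -4 + \left(-3 + \left(5 \cdot 5 + 1\right)\right) \left(-5\right) = -4 + \left(-3 + \left(25 + 1\right)\right) \left(-5\right) = -4 + \left(-3 + 26\right) \left(-5\right) = -4 + 23 \left(-5\right) = -4 - 115 = -119$)
$\left(\left(G + 3\right) K{\left(-3 - 2 \right)} + E{\left(1 \right)} 33\right)^{2} = \left(\left(-119 + 3\right) \frac{3}{4} - 33\right)^{2} = \left(\left(-116\right) \frac{3}{4} - 33\right)^{2} = \left(-87 - 33\right)^{2} = \left(-120\right)^{2} = 14400$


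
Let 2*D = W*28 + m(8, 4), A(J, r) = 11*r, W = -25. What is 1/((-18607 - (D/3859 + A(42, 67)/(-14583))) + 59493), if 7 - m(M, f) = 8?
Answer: 112551594/4601800383133 ≈ 2.4458e-5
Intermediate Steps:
m(M, f) = -1 (m(M, f) = 7 - 1*8 = 7 - 8 = -1)
D = -701/2 (D = (-25*28 - 1)/2 = (-700 - 1)/2 = (½)*(-701) = -701/2 ≈ -350.50)
1/((-18607 - (D/3859 + A(42, 67)/(-14583))) + 59493) = 1/((-18607 - (-701/2/3859 + (11*67)/(-14583))) + 59493) = 1/((-18607 - (-701/2*1/3859 + 737*(-1/14583))) + 59493) = 1/((-18607 - (-701/7718 - 737/14583)) + 59493) = 1/((-18607 - 1*(-15910849/112551594)) + 59493) = 1/((-18607 + 15910849/112551594) + 59493) = 1/(-2094231598709/112551594 + 59493) = 1/(4601800383133/112551594) = 112551594/4601800383133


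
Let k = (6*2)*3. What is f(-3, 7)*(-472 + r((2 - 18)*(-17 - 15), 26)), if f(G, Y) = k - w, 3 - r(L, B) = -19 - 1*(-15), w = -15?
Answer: -23715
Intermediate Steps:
k = 36 (k = 12*3 = 36)
r(L, B) = 7 (r(L, B) = 3 - (-19 - 1*(-15)) = 3 - (-19 + 15) = 3 - 1*(-4) = 3 + 4 = 7)
f(G, Y) = 51 (f(G, Y) = 36 - 1*(-15) = 36 + 15 = 51)
f(-3, 7)*(-472 + r((2 - 18)*(-17 - 15), 26)) = 51*(-472 + 7) = 51*(-465) = -23715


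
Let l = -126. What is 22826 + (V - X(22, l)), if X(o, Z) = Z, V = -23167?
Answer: -215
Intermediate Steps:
22826 + (V - X(22, l)) = 22826 + (-23167 - 1*(-126)) = 22826 + (-23167 + 126) = 22826 - 23041 = -215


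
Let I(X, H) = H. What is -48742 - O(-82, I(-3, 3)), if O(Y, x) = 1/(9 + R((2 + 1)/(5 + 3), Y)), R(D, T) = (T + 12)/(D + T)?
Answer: -313752907/6437 ≈ -48742.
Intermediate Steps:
R(D, T) = (12 + T)/(D + T)
O(Y, x) = 1/(9 + (12 + Y)/(3/8 + Y)) (O(Y, x) = 1/(9 + (12 + Y)/((2 + 1)/(5 + 3) + Y)) = 1/(9 + (12 + Y)/(3/8 + Y)))
-48742 - O(-82, I(-3, 3)) = -48742 - (3 + 8*(-82))/(123 + 80*(-82)) = -48742 - (3 - 656)/(123 - 6560) = -48742 - (-653)/(-6437) = -48742 - (-1)*(-653)/6437 = -48742 - 1*653/6437 = -48742 - 653/6437 = -313752907/6437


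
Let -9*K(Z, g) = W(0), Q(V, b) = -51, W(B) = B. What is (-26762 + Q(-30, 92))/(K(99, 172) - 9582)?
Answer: 26813/9582 ≈ 2.7983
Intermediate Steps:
K(Z, g) = 0 (K(Z, g) = -1/9*0 = 0)
(-26762 + Q(-30, 92))/(K(99, 172) - 9582) = (-26762 - 51)/(0 - 9582) = -26813/(-9582) = -26813*(-1/9582) = 26813/9582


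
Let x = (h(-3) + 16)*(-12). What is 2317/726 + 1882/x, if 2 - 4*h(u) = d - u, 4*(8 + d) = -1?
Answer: -1161431/206910 ≈ -5.6132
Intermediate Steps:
d = -33/4 (d = -8 + (¼)*(-1) = -8 - ¼ = -33/4 ≈ -8.2500)
h(u) = 41/16 + u/4 (h(u) = ½ - (-33/4 - u)/4 = ½ + (33/16 + u/4) = 41/16 + u/4)
x = -855/4 (x = ((41/16 + (¼)*(-3)) + 16)*(-12) = ((41/16 - ¾) + 16)*(-12) = (29/16 + 16)*(-12) = (285/16)*(-12) = -855/4 ≈ -213.75)
2317/726 + 1882/x = 2317/726 + 1882/(-855/4) = 2317*(1/726) + 1882*(-4/855) = 2317/726 - 7528/855 = -1161431/206910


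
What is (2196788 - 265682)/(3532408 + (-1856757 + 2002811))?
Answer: 321851/613077 ≈ 0.52498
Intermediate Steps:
(2196788 - 265682)/(3532408 + (-1856757 + 2002811)) = 1931106/(3532408 + 146054) = 1931106/3678462 = 1931106*(1/3678462) = 321851/613077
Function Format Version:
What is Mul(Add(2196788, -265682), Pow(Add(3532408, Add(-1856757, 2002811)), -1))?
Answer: Rational(321851, 613077) ≈ 0.52498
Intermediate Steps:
Mul(Add(2196788, -265682), Pow(Add(3532408, Add(-1856757, 2002811)), -1)) = Mul(1931106, Pow(Add(3532408, 146054), -1)) = Mul(1931106, Pow(3678462, -1)) = Mul(1931106, Rational(1, 3678462)) = Rational(321851, 613077)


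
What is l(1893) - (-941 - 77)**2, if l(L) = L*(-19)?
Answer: -1072291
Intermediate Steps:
l(L) = -19*L
l(1893) - (-941 - 77)**2 = -19*1893 - (-941 - 77)**2 = -35967 - 1*(-1018)**2 = -35967 - 1*1036324 = -35967 - 1036324 = -1072291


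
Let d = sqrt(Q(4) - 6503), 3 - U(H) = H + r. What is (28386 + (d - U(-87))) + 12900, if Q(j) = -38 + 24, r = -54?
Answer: 41142 + 7*I*sqrt(133) ≈ 41142.0 + 80.728*I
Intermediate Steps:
Q(j) = -14
U(H) = 57 - H (U(H) = 3 - (H - 54) = 3 - (-54 + H) = 3 + (54 - H) = 57 - H)
d = 7*I*sqrt(133) (d = sqrt(-14 - 6503) = sqrt(-6517) = 7*I*sqrt(133) ≈ 80.728*I)
(28386 + (d - U(-87))) + 12900 = (28386 + (7*I*sqrt(133) - (57 - 1*(-87)))) + 12900 = (28386 + (7*I*sqrt(133) - (57 + 87))) + 12900 = (28386 + (7*I*sqrt(133) - 1*144)) + 12900 = (28386 + (7*I*sqrt(133) - 144)) + 12900 = (28386 + (-144 + 7*I*sqrt(133))) + 12900 = (28242 + 7*I*sqrt(133)) + 12900 = 41142 + 7*I*sqrt(133)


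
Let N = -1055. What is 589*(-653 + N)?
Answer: -1006012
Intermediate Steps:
589*(-653 + N) = 589*(-653 - 1055) = 589*(-1708) = -1006012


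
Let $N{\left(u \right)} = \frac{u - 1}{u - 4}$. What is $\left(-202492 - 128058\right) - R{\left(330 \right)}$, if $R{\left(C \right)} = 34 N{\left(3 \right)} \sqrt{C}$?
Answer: $-330550 + 68 \sqrt{330} \approx -3.2931 \cdot 10^{5}$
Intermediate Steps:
$N{\left(u \right)} = \frac{-1 + u}{-4 + u}$
$R{\left(C \right)} = - 68 \sqrt{C}$ ($R{\left(C \right)} = 34 \frac{-1 + 3}{-4 + 3} \sqrt{C} = 34 \frac{1}{-1} \cdot 2 \sqrt{C} = 34 \left(-1\right) 2 \sqrt{C} = 34 \left(- 2 \sqrt{C}\right) = - 68 \sqrt{C}$)
$\left(-202492 - 128058\right) - R{\left(330 \right)} = \left(-202492 - 128058\right) - - 68 \sqrt{330} = \left(-202492 - 128058\right) + 68 \sqrt{330} = -330550 + 68 \sqrt{330}$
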